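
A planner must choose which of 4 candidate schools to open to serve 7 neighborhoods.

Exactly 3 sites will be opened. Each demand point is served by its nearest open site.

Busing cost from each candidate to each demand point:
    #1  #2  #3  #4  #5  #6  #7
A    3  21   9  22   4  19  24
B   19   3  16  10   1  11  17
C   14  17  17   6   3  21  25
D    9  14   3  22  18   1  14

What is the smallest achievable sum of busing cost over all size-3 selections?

35

Open {A, B, D}.
  #1→A 3, #2→B 3, #3→D 3, #4→B 10, #5→B 1, #6→D 1, #7→D 14  ⇒ total 35.
Compare {B, C, D}: total 37.
Compare {A, C, D}: total 44.
No size-3 selection does better; minimum is 35.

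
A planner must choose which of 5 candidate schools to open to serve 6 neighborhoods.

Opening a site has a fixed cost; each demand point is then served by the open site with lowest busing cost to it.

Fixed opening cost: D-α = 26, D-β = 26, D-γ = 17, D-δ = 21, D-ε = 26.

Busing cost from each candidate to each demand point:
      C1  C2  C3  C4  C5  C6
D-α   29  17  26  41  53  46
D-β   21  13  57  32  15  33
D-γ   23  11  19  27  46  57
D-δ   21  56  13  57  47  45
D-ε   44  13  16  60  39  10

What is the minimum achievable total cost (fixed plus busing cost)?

Open {D-β, D-ε}: assign each demand point to its cheapest open site.
  C1→D-β 21, C2→D-β 13, C3→D-ε 16, C4→D-β 32, C5→D-β 15, C6→D-ε 10
  busing cost 107, fixed 52 → total 159.
Compare {D-β, D-γ}: busing cost 126 + fixed 43 = 169.
Compare {D-γ, D-ε}: busing cost 126 + fixed 43 = 169.
Compare {D-β, D-γ, D-ε}: busing cost 100 + fixed 69 = 169.
All other subsets cost ≥ 169. Minimum total cost: 159.

159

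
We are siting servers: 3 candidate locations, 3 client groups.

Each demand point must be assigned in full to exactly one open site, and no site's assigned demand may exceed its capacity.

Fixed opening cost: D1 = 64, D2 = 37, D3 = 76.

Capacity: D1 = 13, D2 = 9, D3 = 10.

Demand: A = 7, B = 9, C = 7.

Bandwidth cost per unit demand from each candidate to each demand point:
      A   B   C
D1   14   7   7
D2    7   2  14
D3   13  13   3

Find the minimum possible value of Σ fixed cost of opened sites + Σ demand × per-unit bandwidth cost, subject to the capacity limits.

310

Open {D1, D2, D3}; cheapest assignment that respects the capacities:
  D1 (cap 13, load 9): B — cost 9×7 = 63
  D2 (cap 9, load 7): A — cost 7×7 = 49
  D3 (cap 10, load 7): C — cost 7×3 = 21
  Shipping 133, fixed 177 → total 310.
  Any other capacity-feasible assignment to {D1, D2, D3} ships for at least 133.
Total demand is 23; every other set of sites either has combined capacity below 23 or cannot fit the demands without splitting one across sites, so {D1, D2, D3} is the only feasible choice of open sites. Minimum: 310.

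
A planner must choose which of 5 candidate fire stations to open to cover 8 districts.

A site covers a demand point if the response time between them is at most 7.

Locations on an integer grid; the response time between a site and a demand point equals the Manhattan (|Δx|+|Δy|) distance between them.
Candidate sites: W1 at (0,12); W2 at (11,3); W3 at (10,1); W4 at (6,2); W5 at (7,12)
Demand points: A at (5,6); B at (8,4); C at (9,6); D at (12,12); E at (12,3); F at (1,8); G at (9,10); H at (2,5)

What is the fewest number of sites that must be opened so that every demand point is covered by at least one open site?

3

Coverage sets (demand points within 7 of each site):
  W1: {F}
  W2: {B, C, E}
  W3: {B, C, E}
  W4: {A, B, C, E, H}
  W5: {D, G}
No 2 sites suffice: every size-2 union leaves at least one demand point uncovered.
But {W1, W4, W5} covers everything, so the minimum is 3.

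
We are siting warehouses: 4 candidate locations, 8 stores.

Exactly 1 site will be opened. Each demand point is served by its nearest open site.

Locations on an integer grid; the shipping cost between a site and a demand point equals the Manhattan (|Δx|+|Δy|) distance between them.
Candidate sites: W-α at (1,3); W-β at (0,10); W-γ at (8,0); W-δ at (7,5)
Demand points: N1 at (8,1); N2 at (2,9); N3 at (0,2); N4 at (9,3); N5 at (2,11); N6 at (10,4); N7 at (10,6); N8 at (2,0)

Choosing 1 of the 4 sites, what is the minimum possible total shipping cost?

57

Open {W-δ}.
  N1→W-δ 5, N2→W-δ 9, N3→W-δ 10, N4→W-δ 4, N5→W-δ 11, N6→W-δ 4, N7→W-δ 4, N8→W-δ 10  ⇒ total 57.
Compare {W-α}: total 61.
Compare {W-γ}: total 67.
No size-1 selection does better; minimum is 57.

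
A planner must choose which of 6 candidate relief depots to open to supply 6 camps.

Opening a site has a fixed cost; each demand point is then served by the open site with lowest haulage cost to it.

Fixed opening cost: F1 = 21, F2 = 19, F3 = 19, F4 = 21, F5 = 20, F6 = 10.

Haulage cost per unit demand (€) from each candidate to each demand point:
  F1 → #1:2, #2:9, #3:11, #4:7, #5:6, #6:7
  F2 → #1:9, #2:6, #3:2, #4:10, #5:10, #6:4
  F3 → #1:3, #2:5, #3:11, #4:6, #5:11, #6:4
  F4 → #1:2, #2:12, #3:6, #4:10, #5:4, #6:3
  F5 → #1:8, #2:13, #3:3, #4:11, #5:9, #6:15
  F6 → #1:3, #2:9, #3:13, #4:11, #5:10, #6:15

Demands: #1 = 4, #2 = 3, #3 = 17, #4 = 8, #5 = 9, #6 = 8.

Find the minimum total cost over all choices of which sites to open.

Open {F2, F3, F4}: assign each demand point to its cheapest open site.
  #1→F4 4×2=8, #2→F3 3×5=15, #3→F2 17×2=34, #4→F3 8×6=48, #5→F4 9×4=36, #6→F4 8×3=24
  haulage cost 165, fixed 59 → total 224.
Compare {F2, F3, F4, F6}: haulage cost 165 + fixed 69 = 234.
Compare {F1, F2, F4}: haulage cost 176 + fixed 61 = 237.
Compare {F2, F4}: haulage cost 200 + fixed 40 = 240.
All other subsets cost ≥ 234. Minimum total cost: 224.

224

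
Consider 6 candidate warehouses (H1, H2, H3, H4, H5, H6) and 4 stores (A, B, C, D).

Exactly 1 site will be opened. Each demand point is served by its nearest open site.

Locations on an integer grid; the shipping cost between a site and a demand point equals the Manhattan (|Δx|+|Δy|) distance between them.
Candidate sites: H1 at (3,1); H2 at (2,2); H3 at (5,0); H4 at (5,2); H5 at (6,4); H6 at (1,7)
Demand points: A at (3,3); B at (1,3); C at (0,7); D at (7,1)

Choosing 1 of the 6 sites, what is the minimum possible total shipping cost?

17

Open {H2}.
  A→H2 2, B→H2 2, C→H2 7, D→H2 6  ⇒ total 17.
Compare {H1}: total 19.
Compare {H4}: total 21.
No size-1 selection does better; minimum is 17.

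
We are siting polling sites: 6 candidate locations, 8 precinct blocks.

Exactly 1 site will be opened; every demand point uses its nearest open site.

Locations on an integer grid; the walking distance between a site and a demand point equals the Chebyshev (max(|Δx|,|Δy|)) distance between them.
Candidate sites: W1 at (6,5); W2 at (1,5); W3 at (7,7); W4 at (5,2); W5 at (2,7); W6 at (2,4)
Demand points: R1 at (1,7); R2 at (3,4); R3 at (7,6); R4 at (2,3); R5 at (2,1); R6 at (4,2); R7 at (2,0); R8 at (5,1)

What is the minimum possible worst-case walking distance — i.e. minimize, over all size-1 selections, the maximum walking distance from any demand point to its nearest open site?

5

Open {W1}.
  Farthest demand point is R1 at walking distance 5 (to W1); all others are ≤ 5.
With {W4} the worst case is 5.
With {W6} the worst case is 5.
No size-1 selection achieves below 5.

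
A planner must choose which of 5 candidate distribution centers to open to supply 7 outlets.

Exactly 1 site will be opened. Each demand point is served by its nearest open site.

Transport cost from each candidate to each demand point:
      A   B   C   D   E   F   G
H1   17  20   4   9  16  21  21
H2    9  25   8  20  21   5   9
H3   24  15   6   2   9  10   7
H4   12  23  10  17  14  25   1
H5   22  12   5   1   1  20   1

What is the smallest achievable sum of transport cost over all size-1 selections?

Open {H5}.
  A→H5 22, B→H5 12, C→H5 5, D→H5 1, E→H5 1, F→H5 20, G→H5 1  ⇒ total 62.
Compare {H3}: total 73.
Compare {H2}: total 97.
No size-1 selection does better; minimum is 62.

62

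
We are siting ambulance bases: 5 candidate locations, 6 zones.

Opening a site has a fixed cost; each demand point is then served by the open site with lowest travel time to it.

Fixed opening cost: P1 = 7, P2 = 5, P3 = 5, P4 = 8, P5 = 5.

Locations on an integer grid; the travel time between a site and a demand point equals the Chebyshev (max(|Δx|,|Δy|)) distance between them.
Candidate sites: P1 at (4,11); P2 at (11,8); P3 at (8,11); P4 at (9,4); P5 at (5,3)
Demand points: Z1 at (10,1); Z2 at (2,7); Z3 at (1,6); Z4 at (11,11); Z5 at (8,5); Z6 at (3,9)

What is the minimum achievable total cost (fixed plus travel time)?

Open {P3, P5}: assign each demand point to its cheapest open site.
  Z1→P5 5, Z2→P5 4, Z3→P5 4, Z4→P3 3, Z5→P5 3, Z6→P3 5
  travel time 24, fixed 10 → total 34.
Compare {P5}: travel time 30 + fixed 5 = 35.
Compare {P2, P5}: travel time 25 + fixed 10 = 35.
Compare {P1, P2}: travel time 24 + fixed 12 = 36.
All other subsets cost ≥ 35. Minimum total cost: 34.

34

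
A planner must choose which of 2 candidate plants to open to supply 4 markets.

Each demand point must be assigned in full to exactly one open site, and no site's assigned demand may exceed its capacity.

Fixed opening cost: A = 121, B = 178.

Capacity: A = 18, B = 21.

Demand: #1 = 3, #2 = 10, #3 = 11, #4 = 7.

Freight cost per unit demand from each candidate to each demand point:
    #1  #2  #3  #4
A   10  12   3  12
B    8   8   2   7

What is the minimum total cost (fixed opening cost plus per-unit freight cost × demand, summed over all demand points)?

Open {A, B}; cheapest assignment that respects the capacities:
  A (cap 18, load 11): #3 — cost 11×3 = 33
  B (cap 21, load 20): #1, #2, #4 — cost 3×8 + 10×8 + 7×7 = 153
  Shipping 186, fixed 299 → total 485.
  Any other capacity-feasible assignment to {A, B} ships for at least 186.
Total demand is 31 and no other set of sites has combined capacity ≥ 31, so {A, B} is the only feasible choice of open sites. Minimum: 485.

485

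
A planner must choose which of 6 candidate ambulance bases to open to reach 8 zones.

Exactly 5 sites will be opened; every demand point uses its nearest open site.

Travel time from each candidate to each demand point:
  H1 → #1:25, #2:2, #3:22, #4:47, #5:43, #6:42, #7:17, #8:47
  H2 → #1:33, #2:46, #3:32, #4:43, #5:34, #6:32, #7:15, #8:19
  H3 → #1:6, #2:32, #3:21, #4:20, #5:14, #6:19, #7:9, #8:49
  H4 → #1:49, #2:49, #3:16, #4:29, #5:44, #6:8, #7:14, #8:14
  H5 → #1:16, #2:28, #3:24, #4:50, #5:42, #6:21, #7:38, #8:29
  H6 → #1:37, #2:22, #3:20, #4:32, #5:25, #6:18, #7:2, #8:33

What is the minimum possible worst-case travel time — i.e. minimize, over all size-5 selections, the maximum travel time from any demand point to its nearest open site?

20

Open {H1, H2, H3, H4, H5}.
  Farthest demand point is #4 at travel time 20 (to H3); all others are ≤ 20.
With {H1, H2, H3, H4, H6} the worst case is 20.
With {H1, H2, H3, H5, H6} the worst case is 20.
No size-5 selection achieves below 20.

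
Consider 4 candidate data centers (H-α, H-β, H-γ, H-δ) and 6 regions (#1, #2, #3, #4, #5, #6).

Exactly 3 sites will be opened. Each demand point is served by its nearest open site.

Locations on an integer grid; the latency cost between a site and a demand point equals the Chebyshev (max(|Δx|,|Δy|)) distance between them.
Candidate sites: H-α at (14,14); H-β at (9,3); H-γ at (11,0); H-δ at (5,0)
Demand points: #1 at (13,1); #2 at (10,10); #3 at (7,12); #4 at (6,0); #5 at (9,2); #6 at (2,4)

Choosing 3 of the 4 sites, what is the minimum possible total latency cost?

20

Open {H-α, H-γ, H-δ}.
  #1→H-γ 2, #2→H-α 4, #3→H-α 7, #4→H-δ 1, #5→H-γ 2, #6→H-δ 4  ⇒ total 20.
Compare {H-α, H-β, H-δ}: total 21.
Compare {H-α, H-β, H-γ}: total 24.
No size-3 selection does better; minimum is 20.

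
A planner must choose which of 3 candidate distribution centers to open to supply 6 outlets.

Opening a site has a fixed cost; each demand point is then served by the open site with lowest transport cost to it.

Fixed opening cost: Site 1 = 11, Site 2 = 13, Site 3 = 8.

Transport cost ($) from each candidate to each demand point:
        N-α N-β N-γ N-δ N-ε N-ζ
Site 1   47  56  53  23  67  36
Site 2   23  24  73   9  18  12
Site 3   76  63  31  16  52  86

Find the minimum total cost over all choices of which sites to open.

138

Open {Site 2, Site 3}: assign each demand point to its cheapest open site.
  N-α→Site 2 23, N-β→Site 2 24, N-γ→Site 3 31, N-δ→Site 2 9, N-ε→Site 2 18, N-ζ→Site 2 12
  transport cost 117, fixed 21 → total 138.
Compare {Site 1, Site 2, Site 3}: transport cost 117 + fixed 32 = 149.
Compare {Site 1, Site 2}: transport cost 139 + fixed 24 = 163.
Compare {Site 2}: transport cost 159 + fixed 13 = 172.
All other subsets cost ≥ 149. Minimum total cost: 138.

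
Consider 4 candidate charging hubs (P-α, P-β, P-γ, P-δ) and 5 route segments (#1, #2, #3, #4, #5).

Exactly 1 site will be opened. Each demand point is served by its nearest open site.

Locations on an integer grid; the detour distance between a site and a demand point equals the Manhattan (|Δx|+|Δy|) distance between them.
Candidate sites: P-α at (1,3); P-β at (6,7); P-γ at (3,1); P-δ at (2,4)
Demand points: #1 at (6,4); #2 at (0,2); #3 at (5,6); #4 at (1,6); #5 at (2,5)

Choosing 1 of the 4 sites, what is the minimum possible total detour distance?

17

Open {P-δ}.
  #1→P-δ 4, #2→P-δ 4, #3→P-δ 5, #4→P-δ 3, #5→P-δ 1  ⇒ total 17.
Compare {P-α}: total 21.
Compare {P-β}: total 28.
No size-1 selection does better; minimum is 17.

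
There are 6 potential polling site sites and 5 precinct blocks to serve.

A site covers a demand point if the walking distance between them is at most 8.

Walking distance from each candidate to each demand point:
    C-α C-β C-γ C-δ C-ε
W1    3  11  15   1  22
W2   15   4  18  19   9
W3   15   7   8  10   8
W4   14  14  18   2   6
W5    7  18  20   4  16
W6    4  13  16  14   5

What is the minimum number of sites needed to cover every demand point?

2

Coverage sets (demand points within 8 of each site):
  W1: {C-α, C-δ}
  W2: {C-β}
  W3: {C-β, C-γ, C-ε}
  W4: {C-δ, C-ε}
  W5: {C-α, C-δ}
  W6: {C-α, C-ε}
No single site covers all 5 demand points.
But {W1, W3} covers everything, so the minimum is 2.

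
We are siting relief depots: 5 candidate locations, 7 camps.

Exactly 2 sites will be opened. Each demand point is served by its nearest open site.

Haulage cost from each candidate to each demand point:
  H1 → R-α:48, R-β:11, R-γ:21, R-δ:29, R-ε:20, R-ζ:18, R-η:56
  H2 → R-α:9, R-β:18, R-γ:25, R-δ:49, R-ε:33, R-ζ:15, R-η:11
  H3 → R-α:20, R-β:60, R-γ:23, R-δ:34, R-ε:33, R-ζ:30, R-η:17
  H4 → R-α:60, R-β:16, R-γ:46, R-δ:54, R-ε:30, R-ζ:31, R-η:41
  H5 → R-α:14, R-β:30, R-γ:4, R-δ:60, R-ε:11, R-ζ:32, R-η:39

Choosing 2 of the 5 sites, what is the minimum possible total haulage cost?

116

Open {H1, H2}.
  R-α→H2 9, R-β→H1 11, R-γ→H1 21, R-δ→H1 29, R-ε→H1 20, R-ζ→H2 15, R-η→H2 11  ⇒ total 116.
Compare {H2, H5}: total 117.
Compare {H1, H5}: total 126.
No size-2 selection does better; minimum is 116.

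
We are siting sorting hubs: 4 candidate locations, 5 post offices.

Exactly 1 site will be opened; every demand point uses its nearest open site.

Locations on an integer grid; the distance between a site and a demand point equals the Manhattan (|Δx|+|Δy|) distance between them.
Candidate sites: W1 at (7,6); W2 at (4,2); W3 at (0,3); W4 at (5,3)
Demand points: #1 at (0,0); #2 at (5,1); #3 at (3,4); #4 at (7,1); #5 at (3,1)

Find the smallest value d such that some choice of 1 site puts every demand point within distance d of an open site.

6

Open {W2}.
  Farthest demand point is #1 at distance 6 (to W2); all others are ≤ 6.
With {W4} the worst case is 8.
With {W3} the worst case is 9.
No size-1 selection achieves below 6.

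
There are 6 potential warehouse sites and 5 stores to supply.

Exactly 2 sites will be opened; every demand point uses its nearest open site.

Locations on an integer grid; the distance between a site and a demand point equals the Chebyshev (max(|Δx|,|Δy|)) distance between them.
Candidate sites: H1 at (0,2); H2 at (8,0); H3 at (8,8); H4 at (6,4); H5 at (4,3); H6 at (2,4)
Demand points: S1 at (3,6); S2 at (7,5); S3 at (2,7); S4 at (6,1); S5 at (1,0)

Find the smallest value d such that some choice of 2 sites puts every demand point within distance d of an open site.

Open {H5, H6}.
  Farthest demand point is S2 at distance 3 (to H5); all others are ≤ 3.
With {H1, H4} the worst case is 4.
With {H1, H5} the worst case is 4.
No size-2 selection achieves below 3.

3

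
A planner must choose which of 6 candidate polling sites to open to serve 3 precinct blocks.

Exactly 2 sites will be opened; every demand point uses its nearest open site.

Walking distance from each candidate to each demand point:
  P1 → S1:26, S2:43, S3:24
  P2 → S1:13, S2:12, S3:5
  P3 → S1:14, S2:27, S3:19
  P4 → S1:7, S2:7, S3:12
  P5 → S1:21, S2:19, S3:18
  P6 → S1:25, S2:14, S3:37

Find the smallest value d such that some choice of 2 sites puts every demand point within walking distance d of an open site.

Open {P2, P4}.
  Farthest demand point is S1 at walking distance 7 (to P4); all others are ≤ 7.
With {P1, P4} the worst case is 12.
With {P3, P4} the worst case is 12.
No size-2 selection achieves below 7.

7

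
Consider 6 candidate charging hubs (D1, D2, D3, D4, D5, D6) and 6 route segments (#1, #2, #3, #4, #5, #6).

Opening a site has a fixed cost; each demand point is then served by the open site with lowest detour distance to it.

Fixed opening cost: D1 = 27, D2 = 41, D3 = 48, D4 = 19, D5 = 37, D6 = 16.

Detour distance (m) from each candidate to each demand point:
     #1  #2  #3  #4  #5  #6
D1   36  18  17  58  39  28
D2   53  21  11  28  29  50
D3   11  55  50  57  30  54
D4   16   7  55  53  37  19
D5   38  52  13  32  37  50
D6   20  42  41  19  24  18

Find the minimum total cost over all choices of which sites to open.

Open {D1, D6}: assign each demand point to its cheapest open site.
  #1→D6 20, #2→D1 18, #3→D1 17, #4→D6 19, #5→D6 24, #6→D6 18
  detour distance 116, fixed 43 → total 159.
Compare {D4, D6}: detour distance 125 + fixed 35 = 160.
Compare {D1, D4, D6}: detour distance 101 + fixed 62 = 163.
Compare {D4, D5, D6}: detour distance 97 + fixed 72 = 169.
All other subsets cost ≥ 160. Minimum total cost: 159.

159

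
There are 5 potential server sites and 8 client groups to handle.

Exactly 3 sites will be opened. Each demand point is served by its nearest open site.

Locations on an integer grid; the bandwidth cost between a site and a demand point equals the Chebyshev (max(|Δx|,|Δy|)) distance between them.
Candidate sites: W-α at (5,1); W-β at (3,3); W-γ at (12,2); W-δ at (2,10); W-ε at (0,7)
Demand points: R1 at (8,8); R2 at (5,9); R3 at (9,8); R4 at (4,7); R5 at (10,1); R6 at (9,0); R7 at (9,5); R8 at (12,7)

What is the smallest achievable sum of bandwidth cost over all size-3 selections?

30

Open {W-β, W-γ, W-δ}.
  R1→W-β 5, R2→W-δ 3, R3→W-β 6, R4→W-δ 3, R5→W-γ 2, R6→W-γ 3, R7→W-γ 3, R8→W-γ 5  ⇒ total 30.
Compare {W-α, W-γ, W-δ}: total 31.
Compare {W-γ, W-δ, W-ε}: total 31.
No size-3 selection does better; minimum is 30.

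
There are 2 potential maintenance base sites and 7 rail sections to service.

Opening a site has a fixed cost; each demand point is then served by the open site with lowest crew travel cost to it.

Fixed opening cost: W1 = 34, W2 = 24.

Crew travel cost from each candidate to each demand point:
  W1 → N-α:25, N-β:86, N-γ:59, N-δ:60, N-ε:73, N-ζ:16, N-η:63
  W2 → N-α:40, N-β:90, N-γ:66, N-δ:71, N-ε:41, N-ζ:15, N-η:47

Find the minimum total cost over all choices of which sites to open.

Open {W1, W2}: assign each demand point to its cheapest open site.
  N-α→W1 25, N-β→W1 86, N-γ→W1 59, N-δ→W1 60, N-ε→W2 41, N-ζ→W2 15, N-η→W2 47
  crew travel cost 333, fixed 58 → total 391.
Compare {W2}: crew travel cost 370 + fixed 24 = 394.
Compare {W1}: crew travel cost 382 + fixed 34 = 416.

391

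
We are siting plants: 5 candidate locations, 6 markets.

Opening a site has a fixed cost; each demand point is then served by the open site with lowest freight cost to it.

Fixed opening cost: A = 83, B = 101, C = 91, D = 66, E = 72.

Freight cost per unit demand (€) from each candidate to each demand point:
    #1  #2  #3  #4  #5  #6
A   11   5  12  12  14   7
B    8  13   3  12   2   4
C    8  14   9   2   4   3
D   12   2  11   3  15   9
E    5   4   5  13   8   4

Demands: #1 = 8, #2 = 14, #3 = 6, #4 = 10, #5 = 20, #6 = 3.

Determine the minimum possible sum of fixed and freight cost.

359

Open {B, D}: assign each demand point to its cheapest open site.
  #1→B 8×8=64, #2→D 14×2=28, #3→B 6×3=18, #4→D 10×3=30, #5→B 20×2=40, #6→B 3×4=12
  freight cost 192, fixed 167 → total 359.
Compare {C, E}: freight cost 235 + fixed 163 = 398.
Compare {B, D, E}: freight cost 168 + fixed 239 = 407.
Compare {C, D}: freight cost 255 + fixed 157 = 412.
All other subsets cost ≥ 398. Minimum total cost: 359.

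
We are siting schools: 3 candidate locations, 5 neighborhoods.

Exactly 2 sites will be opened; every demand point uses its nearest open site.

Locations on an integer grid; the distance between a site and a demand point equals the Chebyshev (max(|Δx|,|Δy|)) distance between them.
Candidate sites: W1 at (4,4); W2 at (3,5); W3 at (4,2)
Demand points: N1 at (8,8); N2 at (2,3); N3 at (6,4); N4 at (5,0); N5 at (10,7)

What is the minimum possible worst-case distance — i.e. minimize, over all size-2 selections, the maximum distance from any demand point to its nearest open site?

6

Open {W1, W2}.
  Farthest demand point is N5 at distance 6 (to W1); all others are ≤ 6.
With {W1, W3} the worst case is 6.
With {W2, W3} the worst case is 6.
No size-2 selection achieves below 6.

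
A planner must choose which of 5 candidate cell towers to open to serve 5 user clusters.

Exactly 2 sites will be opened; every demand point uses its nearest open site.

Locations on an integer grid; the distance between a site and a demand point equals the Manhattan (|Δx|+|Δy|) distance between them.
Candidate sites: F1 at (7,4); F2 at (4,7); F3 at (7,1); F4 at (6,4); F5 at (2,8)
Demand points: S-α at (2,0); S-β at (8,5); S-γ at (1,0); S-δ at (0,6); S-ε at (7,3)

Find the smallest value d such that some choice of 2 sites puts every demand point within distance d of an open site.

Open {F2, F3}.
  Farthest demand point is S-γ at distance 7 (to F3); all others are ≤ 7.
With {F3, F5} the worst case is 7.
With {F3, F4} the worst case is 8.
No size-2 selection achieves below 7.

7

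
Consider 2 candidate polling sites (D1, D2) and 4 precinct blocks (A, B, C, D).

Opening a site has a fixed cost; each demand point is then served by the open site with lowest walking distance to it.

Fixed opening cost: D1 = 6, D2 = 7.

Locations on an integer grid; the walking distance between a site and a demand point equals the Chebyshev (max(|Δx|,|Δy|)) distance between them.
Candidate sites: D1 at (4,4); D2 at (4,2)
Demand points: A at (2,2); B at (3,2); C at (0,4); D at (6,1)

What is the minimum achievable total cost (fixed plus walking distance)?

Open {D2}: assign each demand point to its cheapest open site.
  A→D2 2, B→D2 1, C→D2 4, D→D2 2
  walking distance 9, fixed 7 → total 16.
Compare {D1}: walking distance 11 + fixed 6 = 17.
Compare {D1, D2}: walking distance 9 + fixed 13 = 22.

16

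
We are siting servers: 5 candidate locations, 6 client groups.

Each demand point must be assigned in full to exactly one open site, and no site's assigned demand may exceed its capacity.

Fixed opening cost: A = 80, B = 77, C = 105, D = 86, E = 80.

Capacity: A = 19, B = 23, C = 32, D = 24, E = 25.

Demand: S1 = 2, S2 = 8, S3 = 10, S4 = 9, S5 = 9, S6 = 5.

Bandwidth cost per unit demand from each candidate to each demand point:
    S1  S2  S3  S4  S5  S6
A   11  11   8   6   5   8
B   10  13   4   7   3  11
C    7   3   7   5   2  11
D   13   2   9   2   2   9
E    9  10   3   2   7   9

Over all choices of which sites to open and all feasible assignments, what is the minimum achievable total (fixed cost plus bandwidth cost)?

Open {D, E}; cheapest assignment that respects the capacities:
  D (cap 24, load 22): S2, S5, S6 — cost 8×2 + 9×2 + 5×9 = 79
  E (cap 25, load 21): S1, S3, S4 — cost 2×9 + 10×3 + 9×2 = 66
  Shipping 145, fixed 166 → total 311.
  Any other capacity-feasible assignment to {D, E} ships for at least 145.
Compare {B, D}: its best feasible assignment gives total 329.
Compare {C, E}: its best feasible assignment gives total 334.
Every other set of open sites that can feasibly serve all demand totals ≥ 329 even under its best assignment. Minimum: 311.

311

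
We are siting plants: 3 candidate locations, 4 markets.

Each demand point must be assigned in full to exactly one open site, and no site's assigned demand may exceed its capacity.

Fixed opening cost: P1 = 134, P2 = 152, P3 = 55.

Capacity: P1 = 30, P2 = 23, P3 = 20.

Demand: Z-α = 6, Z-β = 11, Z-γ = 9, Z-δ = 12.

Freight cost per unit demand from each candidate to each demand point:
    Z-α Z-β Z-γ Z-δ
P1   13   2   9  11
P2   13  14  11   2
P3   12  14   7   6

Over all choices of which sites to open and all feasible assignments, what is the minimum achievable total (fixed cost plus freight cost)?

Open {P1, P3}; cheapest assignment that respects the capacities:
  P1 (cap 30, load 20): Z-β, Z-γ — cost 11×2 + 9×9 = 103
  P3 (cap 20, load 18): Z-α, Z-δ — cost 6×12 + 12×6 = 144
  Shipping 247, fixed 189 → total 436.
  Any other capacity-feasible assignment to {P1, P3} ships for at least 247.
Compare {P1, P2}: its best feasible assignment gives total 491.
Compare {P2, P3}: its best feasible assignment gives total 520.
Every other set of open sites that can feasibly serve all demand totals ≥ 491 even under its best assignment. Minimum: 436.

436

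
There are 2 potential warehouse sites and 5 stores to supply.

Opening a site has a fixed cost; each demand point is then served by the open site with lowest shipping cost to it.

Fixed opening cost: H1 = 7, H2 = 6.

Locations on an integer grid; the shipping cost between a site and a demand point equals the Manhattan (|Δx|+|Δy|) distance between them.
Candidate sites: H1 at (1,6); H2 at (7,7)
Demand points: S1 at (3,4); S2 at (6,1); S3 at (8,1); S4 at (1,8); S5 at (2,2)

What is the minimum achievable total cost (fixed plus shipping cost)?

Open {H1, H2}: assign each demand point to its cheapest open site.
  S1→H1 4, S2→H2 7, S3→H2 7, S4→H1 2, S5→H1 5
  shipping cost 25, fixed 13 → total 38.
Compare {H1}: shipping cost 33 + fixed 7 = 40.
Compare {H2}: shipping cost 38 + fixed 6 = 44.

38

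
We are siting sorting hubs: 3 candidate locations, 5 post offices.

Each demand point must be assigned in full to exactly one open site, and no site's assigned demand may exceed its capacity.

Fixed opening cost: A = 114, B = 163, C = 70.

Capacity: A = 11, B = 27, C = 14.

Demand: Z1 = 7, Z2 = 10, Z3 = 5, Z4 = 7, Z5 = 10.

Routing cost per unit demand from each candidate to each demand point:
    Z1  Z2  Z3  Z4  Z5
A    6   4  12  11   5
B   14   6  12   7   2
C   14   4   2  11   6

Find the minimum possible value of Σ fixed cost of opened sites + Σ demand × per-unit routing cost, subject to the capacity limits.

Open {B, C}; cheapest assignment that respects the capacities:
  B (cap 27, load 27): Z2, Z4, Z5 — cost 10×6 + 7×7 + 10×2 = 129
  C (cap 14, load 12): Z1, Z3 — cost 7×14 + 5×2 = 108
  Shipping 237, fixed 233 → total 470.
  Any other capacity-feasible assignment to {B, C} ships for at least 237.
Compare {A, B, C}: its best feasible assignment gives total 528.
Every other set of open sites that can feasibly serve all demand totals ≥ 528 even under its best assignment. Minimum: 470.

470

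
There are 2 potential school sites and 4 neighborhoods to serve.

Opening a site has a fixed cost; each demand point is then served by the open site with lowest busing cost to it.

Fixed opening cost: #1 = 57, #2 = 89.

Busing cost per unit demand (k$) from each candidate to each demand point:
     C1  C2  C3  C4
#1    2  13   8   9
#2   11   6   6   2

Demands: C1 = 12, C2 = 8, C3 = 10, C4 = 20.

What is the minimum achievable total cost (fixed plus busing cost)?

318

Open {#1, #2}: assign each demand point to its cheapest open site.
  C1→#1 12×2=24, C2→#2 8×6=48, C3→#2 10×6=60, C4→#2 20×2=40
  busing cost 172, fixed 146 → total 318.
Compare {#2}: busing cost 280 + fixed 89 = 369.
Compare {#1}: busing cost 388 + fixed 57 = 445.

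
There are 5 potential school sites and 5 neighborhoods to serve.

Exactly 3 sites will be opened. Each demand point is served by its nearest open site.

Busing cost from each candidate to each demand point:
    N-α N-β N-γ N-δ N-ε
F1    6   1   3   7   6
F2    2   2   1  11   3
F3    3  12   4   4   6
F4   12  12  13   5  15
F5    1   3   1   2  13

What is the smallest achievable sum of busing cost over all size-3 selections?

8

Open {F1, F2, F5}.
  N-α→F5 1, N-β→F1 1, N-γ→F2 1, N-δ→F5 2, N-ε→F2 3  ⇒ total 8.
Compare {F2, F3, F5}: total 9.
Compare {F2, F4, F5}: total 9.
No size-3 selection does better; minimum is 8.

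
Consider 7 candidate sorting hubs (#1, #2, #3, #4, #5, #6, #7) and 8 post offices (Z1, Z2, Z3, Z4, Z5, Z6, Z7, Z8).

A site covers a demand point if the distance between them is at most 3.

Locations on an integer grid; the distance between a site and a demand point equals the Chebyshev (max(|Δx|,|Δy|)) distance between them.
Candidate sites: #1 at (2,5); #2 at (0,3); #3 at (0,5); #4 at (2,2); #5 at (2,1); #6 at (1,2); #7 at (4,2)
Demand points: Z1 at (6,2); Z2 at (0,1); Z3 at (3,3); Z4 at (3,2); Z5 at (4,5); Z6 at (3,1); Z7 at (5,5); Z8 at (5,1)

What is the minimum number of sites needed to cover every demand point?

Coverage sets (demand points within 3 of each site):
  #1: {Z3, Z4, Z5, Z7}
  #2: {Z2, Z3, Z4, Z6}
  #3: {Z3, Z4}
  #4: {Z2, Z3, Z4, Z5, Z6, Z7, Z8}
  #5: {Z2, Z3, Z4, Z6, Z8}
  #6: {Z2, Z3, Z4, Z5, Z6}
  #7: {Z1, Z3, Z4, Z5, Z6, Z7, Z8}
No single site covers all 8 demand points.
But {#2, #7} covers everything, so the minimum is 2.

2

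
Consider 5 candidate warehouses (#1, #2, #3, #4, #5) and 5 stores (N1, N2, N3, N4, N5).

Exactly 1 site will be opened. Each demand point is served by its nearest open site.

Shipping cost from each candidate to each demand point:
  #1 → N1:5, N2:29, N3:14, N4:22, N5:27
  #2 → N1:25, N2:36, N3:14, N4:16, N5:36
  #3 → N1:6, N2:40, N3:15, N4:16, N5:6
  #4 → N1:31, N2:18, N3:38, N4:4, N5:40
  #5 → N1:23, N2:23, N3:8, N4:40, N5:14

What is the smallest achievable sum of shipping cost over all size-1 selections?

Open {#3}.
  N1→#3 6, N2→#3 40, N3→#3 15, N4→#3 16, N5→#3 6  ⇒ total 83.
Compare {#1}: total 97.
Compare {#5}: total 108.
No size-1 selection does better; minimum is 83.

83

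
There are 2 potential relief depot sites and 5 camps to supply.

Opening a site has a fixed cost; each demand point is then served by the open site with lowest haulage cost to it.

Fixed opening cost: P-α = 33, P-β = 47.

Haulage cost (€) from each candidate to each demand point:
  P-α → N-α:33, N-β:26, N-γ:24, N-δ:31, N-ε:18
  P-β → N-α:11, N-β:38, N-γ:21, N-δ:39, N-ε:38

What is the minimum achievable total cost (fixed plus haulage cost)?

Open {P-α}: assign each demand point to its cheapest open site.
  N-α→P-α 33, N-β→P-α 26, N-γ→P-α 24, N-δ→P-α 31, N-ε→P-α 18
  haulage cost 132, fixed 33 → total 165.
Compare {P-α, P-β}: haulage cost 107 + fixed 80 = 187.
Compare {P-β}: haulage cost 147 + fixed 47 = 194.

165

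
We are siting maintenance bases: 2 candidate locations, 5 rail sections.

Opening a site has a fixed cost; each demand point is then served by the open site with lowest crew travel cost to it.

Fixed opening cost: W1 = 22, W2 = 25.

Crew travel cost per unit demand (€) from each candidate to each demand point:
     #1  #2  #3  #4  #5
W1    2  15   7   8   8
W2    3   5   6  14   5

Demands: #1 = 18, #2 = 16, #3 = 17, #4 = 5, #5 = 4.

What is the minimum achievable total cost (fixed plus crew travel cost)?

325

Open {W1, W2}: assign each demand point to its cheapest open site.
  #1→W1 18×2=36, #2→W2 16×5=80, #3→W2 17×6=102, #4→W1 5×8=40, #5→W2 4×5=20
  crew travel cost 278, fixed 47 → total 325.
Compare {W2}: crew travel cost 326 + fixed 25 = 351.
Compare {W1}: crew travel cost 467 + fixed 22 = 489.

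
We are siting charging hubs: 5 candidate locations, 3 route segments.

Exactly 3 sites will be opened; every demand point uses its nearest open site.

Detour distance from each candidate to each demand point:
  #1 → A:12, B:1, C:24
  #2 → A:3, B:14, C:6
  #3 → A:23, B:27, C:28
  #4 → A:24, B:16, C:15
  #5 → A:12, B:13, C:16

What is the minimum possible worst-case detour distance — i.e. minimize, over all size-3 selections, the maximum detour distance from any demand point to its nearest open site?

Open {#1, #2, #3}.
  Farthest demand point is C at detour distance 6 (to #2); all others are ≤ 6.
With {#1, #2, #4} the worst case is 6.
With {#1, #2, #5} the worst case is 6.
No size-3 selection achieves below 6.

6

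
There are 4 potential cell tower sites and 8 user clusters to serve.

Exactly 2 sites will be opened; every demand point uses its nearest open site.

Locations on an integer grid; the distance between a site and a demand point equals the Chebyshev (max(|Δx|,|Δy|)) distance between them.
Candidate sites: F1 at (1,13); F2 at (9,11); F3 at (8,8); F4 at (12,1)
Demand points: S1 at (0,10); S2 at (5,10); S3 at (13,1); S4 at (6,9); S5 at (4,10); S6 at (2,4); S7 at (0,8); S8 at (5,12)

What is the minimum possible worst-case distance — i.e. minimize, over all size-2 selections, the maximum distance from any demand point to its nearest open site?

Open {F1, F3}.
  Farthest demand point is S3 at distance 7 (to F3); all others are ≤ 7.
With {F2, F3} the worst case is 8.
With {F3, F4} the worst case is 8.
No size-2 selection achieves below 7.

7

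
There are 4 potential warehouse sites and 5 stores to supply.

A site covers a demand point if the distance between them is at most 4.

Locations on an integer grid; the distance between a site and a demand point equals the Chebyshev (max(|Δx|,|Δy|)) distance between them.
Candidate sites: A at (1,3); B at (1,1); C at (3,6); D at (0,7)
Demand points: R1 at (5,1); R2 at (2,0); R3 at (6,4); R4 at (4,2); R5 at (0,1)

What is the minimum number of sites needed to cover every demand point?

2

Coverage sets (demand points within 4 of each site):
  A: {R1, R2, R4, R5}
  B: {R1, R2, R4, R5}
  C: {R3, R4}
  D: {}
No single site covers all 5 demand points.
But {A, C} covers everything, so the minimum is 2.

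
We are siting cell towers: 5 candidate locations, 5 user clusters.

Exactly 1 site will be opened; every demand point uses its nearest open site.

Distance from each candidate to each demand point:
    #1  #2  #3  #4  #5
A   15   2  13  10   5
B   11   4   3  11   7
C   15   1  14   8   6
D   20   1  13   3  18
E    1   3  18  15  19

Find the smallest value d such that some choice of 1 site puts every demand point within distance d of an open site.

11

Open {B}.
  Farthest demand point is #1 at distance 11 (to B); all others are ≤ 11.
With {A} the worst case is 15.
With {C} the worst case is 15.
No size-1 selection achieves below 11.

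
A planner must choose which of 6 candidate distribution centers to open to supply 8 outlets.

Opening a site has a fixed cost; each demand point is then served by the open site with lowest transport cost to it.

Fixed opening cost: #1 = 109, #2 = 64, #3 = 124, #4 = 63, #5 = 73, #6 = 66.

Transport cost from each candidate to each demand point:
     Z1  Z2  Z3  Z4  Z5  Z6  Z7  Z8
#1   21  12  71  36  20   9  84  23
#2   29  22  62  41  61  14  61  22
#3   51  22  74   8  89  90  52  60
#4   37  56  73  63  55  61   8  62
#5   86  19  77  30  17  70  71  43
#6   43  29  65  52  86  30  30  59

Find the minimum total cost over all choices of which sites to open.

372

Open {#1, #4}: assign each demand point to its cheapest open site.
  Z1→#1 21, Z2→#1 12, Z3→#1 71, Z4→#1 36, Z5→#1 20, Z6→#1 9, Z7→#4 8, Z8→#1 23
  transport cost 200, fixed 172 → total 372.
Compare {#2}: transport cost 312 + fixed 64 = 376.
Compare {#2, #4}: transport cost 253 + fixed 127 = 380.
Compare {#1}: transport cost 276 + fixed 109 = 385.
All other subsets cost ≥ 376. Minimum total cost: 372.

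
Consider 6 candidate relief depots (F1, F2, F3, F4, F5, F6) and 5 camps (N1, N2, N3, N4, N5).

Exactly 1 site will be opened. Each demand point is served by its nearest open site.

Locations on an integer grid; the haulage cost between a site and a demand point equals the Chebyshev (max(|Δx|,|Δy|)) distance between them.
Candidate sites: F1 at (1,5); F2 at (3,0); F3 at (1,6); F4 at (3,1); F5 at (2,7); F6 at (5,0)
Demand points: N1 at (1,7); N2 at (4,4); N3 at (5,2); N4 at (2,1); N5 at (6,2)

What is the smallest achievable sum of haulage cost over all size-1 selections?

Open {F4}.
  N1→F4 6, N2→F4 3, N3→F4 2, N4→F4 1, N5→F4 3  ⇒ total 15.
Compare {F2}: total 17.
Compare {F1}: total 18.
No size-1 selection does better; minimum is 15.

15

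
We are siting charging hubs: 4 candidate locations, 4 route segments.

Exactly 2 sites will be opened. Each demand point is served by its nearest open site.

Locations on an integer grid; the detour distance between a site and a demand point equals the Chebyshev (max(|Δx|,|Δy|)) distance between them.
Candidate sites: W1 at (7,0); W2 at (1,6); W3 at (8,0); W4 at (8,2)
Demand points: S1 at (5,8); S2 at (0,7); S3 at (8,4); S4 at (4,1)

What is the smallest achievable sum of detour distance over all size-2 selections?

Open {W2, W4}.
  S1→W2 4, S2→W2 1, S3→W4 2, S4→W4 4  ⇒ total 11.
Compare {W1, W2}: total 12.
Compare {W2, W3}: total 13.
No size-2 selection does better; minimum is 11.

11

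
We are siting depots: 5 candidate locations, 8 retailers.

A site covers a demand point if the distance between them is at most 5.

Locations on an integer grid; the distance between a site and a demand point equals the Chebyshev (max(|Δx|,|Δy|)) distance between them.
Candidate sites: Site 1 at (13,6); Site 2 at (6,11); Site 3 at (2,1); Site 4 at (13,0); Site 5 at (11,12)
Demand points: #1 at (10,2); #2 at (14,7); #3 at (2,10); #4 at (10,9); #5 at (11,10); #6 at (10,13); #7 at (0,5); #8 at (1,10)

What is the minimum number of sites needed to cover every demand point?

Coverage sets (demand points within 5 of each site):
  Site 1: {#1, #2, #4, #5}
  Site 2: {#3, #4, #5, #6, #8}
  Site 3: {#7}
  Site 4: {#1}
  Site 5: {#2, #4, #5, #6}
No 2 sites suffice: every size-2 union leaves at least one demand point uncovered.
But {Site 1, Site 2, Site 3} covers everything, so the minimum is 3.

3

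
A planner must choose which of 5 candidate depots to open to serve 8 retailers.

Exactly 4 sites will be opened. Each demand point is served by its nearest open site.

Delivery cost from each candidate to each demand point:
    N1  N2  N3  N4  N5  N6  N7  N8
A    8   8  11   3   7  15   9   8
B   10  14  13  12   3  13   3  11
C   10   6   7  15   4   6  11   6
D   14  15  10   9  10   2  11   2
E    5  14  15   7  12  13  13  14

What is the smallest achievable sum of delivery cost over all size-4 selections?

Open {A, B, C, D}.
  N1→A 8, N2→C 6, N3→C 7, N4→A 3, N5→B 3, N6→D 2, N7→B 3, N8→D 2  ⇒ total 34.
Compare {B, C, D, E}: total 35.
Compare {A, B, D, E}: total 36.
No size-4 selection does better; minimum is 34.

34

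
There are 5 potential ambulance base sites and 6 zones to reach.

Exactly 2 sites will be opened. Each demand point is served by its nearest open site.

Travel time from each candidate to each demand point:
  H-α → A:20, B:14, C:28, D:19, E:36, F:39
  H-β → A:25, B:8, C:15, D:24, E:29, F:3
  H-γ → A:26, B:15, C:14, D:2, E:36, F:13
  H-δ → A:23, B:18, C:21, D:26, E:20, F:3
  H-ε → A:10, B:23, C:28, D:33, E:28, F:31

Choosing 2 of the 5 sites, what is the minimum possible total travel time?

77

Open {H-γ, H-δ}.
  A→H-δ 23, B→H-γ 15, C→H-γ 14, D→H-γ 2, E→H-δ 20, F→H-δ 3  ⇒ total 77.
Compare {H-β, H-γ}: total 81.
Compare {H-γ, H-ε}: total 82.
No size-2 selection does better; minimum is 77.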